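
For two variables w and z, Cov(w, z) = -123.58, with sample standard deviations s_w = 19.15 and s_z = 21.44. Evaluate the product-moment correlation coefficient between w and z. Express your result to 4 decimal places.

r = Cov(w,z) / (s_w · s_z) = -123.58 / (19.15 × 21.44)
  = -123.58 / 410.5760 ≈ -0.3010

-0.3010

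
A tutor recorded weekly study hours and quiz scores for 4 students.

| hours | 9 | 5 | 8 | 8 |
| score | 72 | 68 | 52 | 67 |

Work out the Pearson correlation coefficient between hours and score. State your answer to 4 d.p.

-0.0549

n = 4, Σx = 30, Σy = 259, Σx² = 234, Σy² = 17001, Σxy = 1940
nΣxy − ΣxΣy = 7760 − 7770 = -10
nΣx² − (Σx)² = 936 − 900 = 36; nΣy² − (Σy)² = 68004 − 67081 = 923
r = -10 / √(36 × 923) = -10 / 182.2855 ≈ -0.0549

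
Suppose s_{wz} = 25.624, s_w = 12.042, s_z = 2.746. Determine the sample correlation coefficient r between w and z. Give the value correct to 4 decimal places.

0.7749

r = Cov(w,z) / (s_w · s_z) = 25.624 / (12.042 × 2.746)
  = 25.624 / 33.0673 ≈ 0.7749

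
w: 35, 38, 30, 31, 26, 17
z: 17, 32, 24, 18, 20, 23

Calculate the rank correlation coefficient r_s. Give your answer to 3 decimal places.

0.029

Rank w: 5, 6, 3, 4, 2, 1
Rank z: 1, 6, 5, 2, 3, 4
d = rank(w) − rank(z): 4, 0, -2, 2, -1, -3; Σd² = 34
ρ = 1 − 6Σd² / [n(n²−1)] = 1 − 6×34 / (6×35) = 1 − 204/210 ≈ 0.029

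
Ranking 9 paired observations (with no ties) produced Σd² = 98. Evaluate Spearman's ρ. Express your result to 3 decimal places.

ρ = 1 − 6Σd² / [n(n²−1)] = 1 − 6×98 / (9×80)
  = 1 − 588/720 = 1 − 0.8167 ≈ 0.183

0.183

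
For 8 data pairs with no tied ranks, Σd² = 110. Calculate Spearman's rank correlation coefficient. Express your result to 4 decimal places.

ρ = 1 − 6Σd² / [n(n²−1)] = 1 − 6×110 / (8×63)
  = 1 − 660/504 = 1 − 1.30952 ≈ -0.3095

-0.3095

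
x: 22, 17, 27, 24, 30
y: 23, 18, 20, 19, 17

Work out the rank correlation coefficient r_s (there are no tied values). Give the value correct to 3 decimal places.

Rank x: 2, 1, 4, 3, 5
Rank y: 5, 2, 4, 3, 1
d = rank(x) − rank(y): -3, -1, 0, 0, 4; Σd² = 26
ρ = 1 − 6Σd² / [n(n²−1)] = 1 − 6×26 / (5×24) = 1 − 156/120 ≈ -0.300

-0.300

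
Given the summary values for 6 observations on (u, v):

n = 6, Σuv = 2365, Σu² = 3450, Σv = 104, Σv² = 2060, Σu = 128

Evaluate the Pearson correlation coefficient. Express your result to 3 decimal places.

0.340

r = (nΣuv − ΣuΣv) / √[(nΣu² − (Σu)²)(nΣv² − (Σv)²)]
Numerator: 6×2365 − 128×104 = 878
Denominator: √[(20700 − 16384)(12360 − 10816)] = √[4316 × 1544] = 2581.4539
r = 878 / 2581.4539 ≈ 0.340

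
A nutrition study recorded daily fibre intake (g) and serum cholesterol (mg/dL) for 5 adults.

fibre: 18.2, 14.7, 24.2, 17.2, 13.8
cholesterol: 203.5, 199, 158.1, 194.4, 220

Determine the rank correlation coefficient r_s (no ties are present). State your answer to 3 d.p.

-0.700

Rank fibre: 4, 2, 5, 3, 1
Rank cholesterol: 4, 3, 1, 2, 5
d = rank(fibre) − rank(cholesterol): 0, -1, 4, 1, -4; Σd² = 34
ρ = 1 − 6Σd² / [n(n²−1)] = 1 − 6×34 / (5×24) = 1 − 204/120 ≈ -0.700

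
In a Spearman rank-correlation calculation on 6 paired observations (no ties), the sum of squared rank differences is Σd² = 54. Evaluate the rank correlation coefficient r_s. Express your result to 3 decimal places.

-0.543

ρ = 1 − 6Σd² / [n(n²−1)] = 1 − 6×54 / (6×35)
  = 1 − 324/210 = 1 − 1.5429 ≈ -0.543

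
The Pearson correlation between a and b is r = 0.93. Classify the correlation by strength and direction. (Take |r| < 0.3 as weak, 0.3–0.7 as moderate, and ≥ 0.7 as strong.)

strong positive

r = 0.93 > 0 so the relationship is positive.
|r| = 0.93, which falls in the strong range.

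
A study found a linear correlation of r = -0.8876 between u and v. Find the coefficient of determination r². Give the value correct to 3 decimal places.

r² = (-0.8876)² = 0.788

0.788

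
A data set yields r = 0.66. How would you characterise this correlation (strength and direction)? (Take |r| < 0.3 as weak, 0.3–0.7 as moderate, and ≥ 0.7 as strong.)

moderate positive

r = 0.66 > 0 so the relationship is positive.
|r| = 0.66, which falls in the moderate range.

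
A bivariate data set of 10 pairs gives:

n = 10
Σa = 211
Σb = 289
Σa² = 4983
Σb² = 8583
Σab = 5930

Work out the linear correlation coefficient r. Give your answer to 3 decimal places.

r = (nΣab − ΣaΣb) / √[(nΣa² − (Σa)²)(nΣb² − (Σb)²)]
Numerator: 10×5930 − 211×289 = -1679
Denominator: √[(49830 − 44521)(85830 − 83521)] = √[5309 × 2309] = 3501.2114
r = -1679 / 3501.2114 ≈ -0.480

-0.480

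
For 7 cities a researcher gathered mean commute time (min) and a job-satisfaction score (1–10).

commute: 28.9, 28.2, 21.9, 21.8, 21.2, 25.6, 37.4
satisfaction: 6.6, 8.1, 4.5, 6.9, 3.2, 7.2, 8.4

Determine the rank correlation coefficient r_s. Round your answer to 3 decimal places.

0.714

Rank commute: 6, 5, 3, 2, 1, 4, 7
Rank satisfaction: 3, 6, 2, 4, 1, 5, 7
d = rank(commute) − rank(satisfaction): 3, -1, 1, -2, 0, -1, 0; Σd² = 16
ρ = 1 − 6Σd² / [n(n²−1)] = 1 − 6×16 / (7×48) = 1 − 96/336 ≈ 0.714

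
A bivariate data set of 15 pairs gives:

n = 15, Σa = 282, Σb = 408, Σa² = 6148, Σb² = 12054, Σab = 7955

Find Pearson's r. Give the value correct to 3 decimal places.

r = (nΣab − ΣaΣb) / √[(nΣa² − (Σa)²)(nΣb² − (Σb)²)]
Numerator: 15×7955 − 282×408 = 4269
Denominator: √[(92220 − 79524)(180810 − 166464)] = √[12696 × 14346] = 13495.8073
r = 4269 / 13495.8073 ≈ 0.316

0.316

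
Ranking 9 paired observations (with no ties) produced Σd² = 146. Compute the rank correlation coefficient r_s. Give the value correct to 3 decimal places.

ρ = 1 − 6Σd² / [n(n²−1)] = 1 − 6×146 / (9×80)
  = 1 − 876/720 = 1 − 1.2167 ≈ -0.217

-0.217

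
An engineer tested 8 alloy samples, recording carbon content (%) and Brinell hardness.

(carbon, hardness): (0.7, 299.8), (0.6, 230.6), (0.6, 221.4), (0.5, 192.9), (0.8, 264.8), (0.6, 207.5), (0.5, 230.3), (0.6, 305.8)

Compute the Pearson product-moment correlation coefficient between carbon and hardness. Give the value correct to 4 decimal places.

0.5599

n = 8, Σx = 4.9, Σy = 1953.1, Σx² = 3.07, Σy² = 489011.79, Σxy = 1212.48
nΣxy − ΣxΣy = 9699.84 − 9570.19 = 129.65
nΣx² − (Σx)² = 24.56 − 24.01 = 0.55; nΣy² − (Σy)² = 3912094.32 − 3814599.61 = 97494.71
r = 129.65 / √(0.55 × 97494.71) = 129.65 / 231.5644 ≈ 0.5599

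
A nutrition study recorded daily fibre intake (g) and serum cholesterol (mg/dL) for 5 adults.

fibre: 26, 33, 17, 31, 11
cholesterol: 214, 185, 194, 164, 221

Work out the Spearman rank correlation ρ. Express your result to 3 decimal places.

-0.800

Rank fibre: 3, 5, 2, 4, 1
Rank cholesterol: 4, 2, 3, 1, 5
d = rank(fibre) − rank(cholesterol): -1, 3, -1, 3, -4; Σd² = 36
ρ = 1 − 6Σd² / [n(n²−1)] = 1 − 6×36 / (5×24) = 1 − 216/120 ≈ -0.800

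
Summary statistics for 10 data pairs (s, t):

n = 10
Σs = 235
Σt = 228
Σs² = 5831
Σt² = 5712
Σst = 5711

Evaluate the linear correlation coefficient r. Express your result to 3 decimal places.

0.887

r = (nΣst − ΣsΣt) / √[(nΣs² − (Σs)²)(nΣt² − (Σt)²)]
Numerator: 10×5711 − 235×228 = 3530
Denominator: √[(58310 − 55225)(57120 − 51984)] = √[3085 × 5136] = 3980.5226
r = 3530 / 3980.5226 ≈ 0.887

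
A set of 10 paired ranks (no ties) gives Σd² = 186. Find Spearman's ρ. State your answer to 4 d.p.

ρ = 1 − 6Σd² / [n(n²−1)] = 1 − 6×186 / (10×99)
  = 1 − 1116/990 = 1 − 1.12727 ≈ -0.1273

-0.1273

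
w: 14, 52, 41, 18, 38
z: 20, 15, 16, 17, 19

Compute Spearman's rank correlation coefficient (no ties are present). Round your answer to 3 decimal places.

-0.900

Rank w: 1, 5, 4, 2, 3
Rank z: 5, 1, 2, 3, 4
d = rank(w) − rank(z): -4, 4, 2, -1, -1; Σd² = 38
ρ = 1 − 6Σd² / [n(n²−1)] = 1 − 6×38 / (5×24) = 1 − 228/120 ≈ -0.900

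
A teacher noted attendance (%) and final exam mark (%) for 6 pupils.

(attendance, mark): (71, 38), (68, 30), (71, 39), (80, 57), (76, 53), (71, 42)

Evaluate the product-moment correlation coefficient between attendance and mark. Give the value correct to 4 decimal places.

0.9723

n = 6, Σx = 437, Σy = 259, Σx² = 31923, Σy² = 11687, Σxy = 19077
nΣxy − ΣxΣy = 114462 − 113183 = 1279
nΣx² − (Σx)² = 191538 − 190969 = 569; nΣy² − (Σy)² = 70122 − 67081 = 3041
r = 1279 / √(569 × 3041) = 1279 / 1315.4197 ≈ 0.9723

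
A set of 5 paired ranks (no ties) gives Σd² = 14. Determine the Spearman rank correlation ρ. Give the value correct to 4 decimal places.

0.3000

ρ = 1 − 6Σd² / [n(n²−1)] = 1 − 6×14 / (5×24)
  = 1 − 84/120 = 1 − 0.70000 ≈ 0.3000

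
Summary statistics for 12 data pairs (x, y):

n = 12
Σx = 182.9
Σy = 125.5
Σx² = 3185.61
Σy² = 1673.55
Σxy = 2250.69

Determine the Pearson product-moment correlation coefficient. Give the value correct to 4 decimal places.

0.8914

r = (nΣxy − ΣxΣy) / √[(nΣx² − (Σx)²)(nΣy² − (Σy)²)]
Numerator: 12×2250.69 − 182.9×125.5 = 4054.33
Denominator: √[(38227.32 − 33452.41)(20082.6 − 15750.25)] = √[4774.91 × 4332.35] = 4548.2504
r = 4054.33 / 4548.2504 ≈ 0.8914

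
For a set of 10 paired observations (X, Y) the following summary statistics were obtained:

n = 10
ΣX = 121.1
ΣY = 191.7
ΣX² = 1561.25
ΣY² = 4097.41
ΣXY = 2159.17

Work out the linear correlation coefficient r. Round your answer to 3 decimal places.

r = (nΣXY − ΣXΣY) / √[(nΣX² − (ΣX)²)(nΣY² − (ΣY)²)]
Numerator: 10×2159.17 − 121.1×191.7 = -1623.17
Denominator: √[(15612.5 − 14665.21)(40974.1 − 36748.89)] = √[947.29 × 4225.21] = 2000.6247
r = -1623.17 / 2000.6247 ≈ -0.811

-0.811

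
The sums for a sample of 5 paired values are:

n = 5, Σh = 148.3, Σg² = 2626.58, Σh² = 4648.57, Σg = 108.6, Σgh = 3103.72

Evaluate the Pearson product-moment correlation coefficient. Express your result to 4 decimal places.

r = (nΣgh − ΣgΣh) / √[(nΣg² − (Σg)²)(nΣh² − (Σh)²)]
Numerator: 5×3103.72 − 108.6×148.3 = -586.78
Denominator: √[(13132.9 − 11793.96)(23242.85 − 21992.89)] = √[1338.94 × 1249.96] = 1293.6852
r = -586.78 / 1293.6852 ≈ -0.4536

-0.4536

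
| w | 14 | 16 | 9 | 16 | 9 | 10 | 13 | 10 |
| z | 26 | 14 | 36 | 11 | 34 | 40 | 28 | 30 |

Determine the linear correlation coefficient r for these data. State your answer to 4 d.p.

n = 8, Σw = 97, Σz = 219, Σw² = 1239, Σz² = 6729, Σwz = 2458
nΣwz − ΣwΣz = 19664 − 21243 = -1579
nΣw² − (Σw)² = 9912 − 9409 = 503; nΣz² − (Σz)² = 53832 − 47961 = 5871
r = -1579 / √(503 × 5871) = -1579 / 1718.4624 ≈ -0.9188

-0.9188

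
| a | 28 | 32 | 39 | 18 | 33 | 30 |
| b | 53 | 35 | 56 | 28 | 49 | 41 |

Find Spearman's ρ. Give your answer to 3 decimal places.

Rank a: 2, 4, 6, 1, 5, 3
Rank b: 5, 2, 6, 1, 4, 3
d = rank(a) − rank(b): -3, 2, 0, 0, 1, 0; Σd² = 14
ρ = 1 − 6Σd² / [n(n²−1)] = 1 − 6×14 / (6×35) = 1 − 84/210 ≈ 0.600

0.600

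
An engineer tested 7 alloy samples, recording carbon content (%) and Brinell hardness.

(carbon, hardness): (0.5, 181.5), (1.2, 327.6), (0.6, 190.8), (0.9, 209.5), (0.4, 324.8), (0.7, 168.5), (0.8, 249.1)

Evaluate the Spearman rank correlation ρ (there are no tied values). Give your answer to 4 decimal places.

Rank carbon: 2, 7, 3, 6, 1, 4, 5
Rank hardness: 2, 7, 3, 4, 6, 1, 5
d = rank(carbon) − rank(hardness): 0, 0, 0, 2, -5, 3, 0; Σd² = 38
ρ = 1 − 6Σd² / [n(n²−1)] = 1 − 6×38 / (7×48) = 1 − 228/336 ≈ 0.3214

0.3214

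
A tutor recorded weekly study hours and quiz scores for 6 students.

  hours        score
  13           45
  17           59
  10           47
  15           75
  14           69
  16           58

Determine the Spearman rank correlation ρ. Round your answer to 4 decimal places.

Rank hours: 2, 6, 1, 4, 3, 5
Rank score: 1, 4, 2, 6, 5, 3
d = rank(hours) − rank(score): 1, 2, -1, -2, -2, 2; Σd² = 18
ρ = 1 − 6Σd² / [n(n²−1)] = 1 − 6×18 / (6×35) = 1 − 108/210 ≈ 0.4857

0.4857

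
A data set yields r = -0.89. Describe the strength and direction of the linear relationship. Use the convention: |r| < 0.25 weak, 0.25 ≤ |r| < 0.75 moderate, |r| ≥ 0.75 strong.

r = -0.89 < 0 so the relationship is negative.
|r| = 0.89, which falls in the strong range.

strong negative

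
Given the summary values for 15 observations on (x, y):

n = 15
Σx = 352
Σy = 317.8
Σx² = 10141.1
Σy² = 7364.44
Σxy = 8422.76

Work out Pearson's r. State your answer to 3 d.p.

r = (nΣxy − ΣxΣy) / √[(nΣx² − (Σx)²)(nΣy² − (Σy)²)]
Numerator: 15×8422.76 − 352×317.8 = 14475.8
Denominator: √[(152116.5 − 123904)(110466.6 − 100996.84)] = √[28212.5 × 9469.76] = 16345.2013
r = 14475.8 / 16345.2013 ≈ 0.886

0.886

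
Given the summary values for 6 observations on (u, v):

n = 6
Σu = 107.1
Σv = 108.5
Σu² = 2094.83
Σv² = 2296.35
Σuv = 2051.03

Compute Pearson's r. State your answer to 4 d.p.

r = (nΣuv − ΣuΣv) / √[(nΣu² − (Σu)²)(nΣv² − (Σv)²)]
Numerator: 6×2051.03 − 107.1×108.5 = 685.83
Denominator: √[(12568.98 − 11470.41)(13778.1 − 11772.25)] = √[1098.57 × 2005.85] = 1484.4415
r = 685.83 / 1484.4415 ≈ 0.4620

0.4620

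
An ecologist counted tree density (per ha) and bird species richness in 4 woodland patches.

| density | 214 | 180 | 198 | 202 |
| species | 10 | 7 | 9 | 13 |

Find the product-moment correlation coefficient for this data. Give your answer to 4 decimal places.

0.6296

n = 4, Σx = 794, Σy = 39, Σx² = 158204, Σy² = 399, Σxy = 7808
nΣxy − ΣxΣy = 31232 − 30966 = 266
nΣx² − (Σx)² = 632816 − 630436 = 2380; nΣy² − (Σy)² = 1596 − 1521 = 75
r = 266 / √(2380 × 75) = 266 / 422.4926 ≈ 0.6296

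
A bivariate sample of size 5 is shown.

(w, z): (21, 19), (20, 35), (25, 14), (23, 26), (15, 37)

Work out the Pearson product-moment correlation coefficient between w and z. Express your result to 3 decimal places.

-0.820

n = 5, Σw = 104, Σz = 131, Σw² = 2220, Σz² = 3827, Σwz = 2602
nΣwz − ΣwΣz = 13010 − 13624 = -614
nΣw² − (Σw)² = 11100 − 10816 = 284; nΣz² − (Σz)² = 19135 − 17161 = 1974
r = -614 / √(284 × 1974) = -614 / 748.7429 ≈ -0.820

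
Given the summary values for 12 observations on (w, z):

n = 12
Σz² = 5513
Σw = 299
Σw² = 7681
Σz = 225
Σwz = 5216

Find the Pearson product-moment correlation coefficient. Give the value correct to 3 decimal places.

r = (nΣwz − ΣwΣz) / √[(nΣw² − (Σw)²)(nΣz² − (Σz)²)]
Numerator: 12×5216 − 299×225 = -4683
Denominator: √[(92172 − 89401)(66156 − 50625)] = √[2771 × 15531] = 6560.2135
r = -4683 / 6560.2135 ≈ -0.714

-0.714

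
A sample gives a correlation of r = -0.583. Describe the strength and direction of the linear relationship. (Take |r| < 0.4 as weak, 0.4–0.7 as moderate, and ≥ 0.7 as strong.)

r = -0.583 < 0 so the relationship is negative.
|r| = 0.583, which falls in the moderate range.

moderate negative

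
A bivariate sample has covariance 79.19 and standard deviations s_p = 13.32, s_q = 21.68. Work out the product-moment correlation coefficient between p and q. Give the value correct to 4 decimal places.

r = Cov(p,q) / (s_p · s_q) = 79.19 / (13.32 × 21.68)
  = 79.19 / 288.7776 ≈ 0.2742

0.2742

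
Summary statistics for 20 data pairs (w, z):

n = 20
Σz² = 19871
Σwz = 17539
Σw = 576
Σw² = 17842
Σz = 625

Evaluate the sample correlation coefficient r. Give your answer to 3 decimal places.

r = (nΣwz − ΣwΣz) / √[(nΣw² − (Σw)²)(nΣz² − (Σz)²)]
Numerator: 20×17539 − 576×625 = -9220
Denominator: √[(356840 − 331776)(397420 − 390625)] = √[25064 × 6795] = 13050.2828
r = -9220 / 13050.2828 ≈ -0.706

-0.706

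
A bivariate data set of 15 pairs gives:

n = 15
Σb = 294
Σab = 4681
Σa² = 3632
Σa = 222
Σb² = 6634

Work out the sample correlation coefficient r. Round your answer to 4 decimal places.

r = (nΣab − ΣaΣb) / √[(nΣa² − (Σa)²)(nΣb² − (Σb)²)]
Numerator: 15×4681 − 222×294 = 4947
Denominator: √[(54480 − 49284)(99510 − 86436)] = √[5196 × 13074] = 8242.1177
r = 4947 / 8242.1177 ≈ 0.6002

0.6002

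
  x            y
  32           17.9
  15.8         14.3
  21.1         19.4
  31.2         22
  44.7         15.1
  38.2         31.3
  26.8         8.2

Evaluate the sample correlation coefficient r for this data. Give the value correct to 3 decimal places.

n = 7, Σx = 209.8, Σy = 128.2, Σx² = 6867.86, Σy² = 2660.2, Σxy = 3984.87
nΣxy − ΣxΣy = 27894.09 − 26896.36 = 997.73
nΣx² − (Σx)² = 48075.02 − 44016.04 = 4058.98; nΣy² − (Σy)² = 18621.4 − 16435.24 = 2186.16
r = 997.73 / √(4058.98 × 2186.16) = 997.73 / 2978.8554 ≈ 0.335

0.335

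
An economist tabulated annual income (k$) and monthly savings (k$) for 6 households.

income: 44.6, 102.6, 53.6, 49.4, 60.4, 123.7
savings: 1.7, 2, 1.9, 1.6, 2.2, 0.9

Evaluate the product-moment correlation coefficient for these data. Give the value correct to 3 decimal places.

-0.532

n = 6, Σx = 434.3, Σy = 10.3, Σx² = 36779.09, Σy² = 18.71, Σxy = 706.11
nΣxy − ΣxΣy = 4236.66 − 4473.29 = -236.63
nΣx² − (Σx)² = 220674.54 − 188616.49 = 32058.05; nΣy² − (Σy)² = 112.26 − 106.09 = 6.17
r = -236.63 / √(32058.05 × 6.17) = -236.63 / 444.7451 ≈ -0.532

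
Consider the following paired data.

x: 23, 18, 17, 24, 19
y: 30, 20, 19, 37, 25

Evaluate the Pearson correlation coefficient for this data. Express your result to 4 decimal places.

0.9658

n = 5, Σx = 101, Σy = 131, Σx² = 2079, Σy² = 3655, Σxy = 2736
nΣxy − ΣxΣy = 13680 − 13231 = 449
nΣx² − (Σx)² = 10395 − 10201 = 194; nΣy² − (Σy)² = 18275 − 17161 = 1114
r = 449 / √(194 × 1114) = 449 / 464.8828 ≈ 0.9658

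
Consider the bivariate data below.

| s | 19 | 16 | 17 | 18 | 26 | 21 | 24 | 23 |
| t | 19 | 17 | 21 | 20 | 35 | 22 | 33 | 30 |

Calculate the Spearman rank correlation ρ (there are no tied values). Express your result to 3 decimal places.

0.905

Rank s: 4, 1, 2, 3, 8, 5, 7, 6
Rank t: 2, 1, 4, 3, 8, 5, 7, 6
d = rank(s) − rank(t): 2, 0, -2, 0, 0, 0, 0, 0; Σd² = 8
ρ = 1 − 6Σd² / [n(n²−1)] = 1 − 6×8 / (8×63) = 1 − 48/504 ≈ 0.905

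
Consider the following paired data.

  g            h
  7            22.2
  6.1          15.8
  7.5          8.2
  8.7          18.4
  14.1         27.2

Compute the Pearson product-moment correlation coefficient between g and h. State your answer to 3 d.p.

n = 5, Σg = 43.4, Σh = 91.8, Σg² = 416.96, Σh² = 1888.12, Σgh = 856.88
nΣgh − ΣgΣh = 4284.4 − 3984.12 = 300.28
nΣg² − (Σg)² = 2084.8 − 1883.56 = 201.24; nΣh² − (Σh)² = 9440.6 − 8427.24 = 1013.36
r = 300.28 / √(201.24 × 1013.36) = 300.28 / 451.5845 ≈ 0.665

0.665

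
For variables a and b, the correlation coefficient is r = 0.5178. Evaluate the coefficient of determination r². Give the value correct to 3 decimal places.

0.268

r² = (0.5178)² = 0.268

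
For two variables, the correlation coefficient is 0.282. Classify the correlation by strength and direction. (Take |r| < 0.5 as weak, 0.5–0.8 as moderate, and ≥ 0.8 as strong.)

weak positive

r = 0.282 > 0 so the relationship is positive.
|r| = 0.282, which falls in the weak range.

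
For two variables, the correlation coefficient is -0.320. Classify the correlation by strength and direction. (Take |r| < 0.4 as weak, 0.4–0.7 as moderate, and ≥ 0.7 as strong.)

r = -0.320 < 0 so the relationship is negative.
|r| = 0.320, which falls in the weak range.

weak negative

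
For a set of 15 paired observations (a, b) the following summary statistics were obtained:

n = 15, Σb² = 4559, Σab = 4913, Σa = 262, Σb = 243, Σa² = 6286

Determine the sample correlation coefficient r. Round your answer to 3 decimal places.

r = (nΣab − ΣaΣb) / √[(nΣa² − (Σa)²)(nΣb² − (Σb)²)]
Numerator: 15×4913 − 262×243 = 10029
Denominator: √[(94290 − 68644)(68385 − 59049)] = √[25646 × 9336] = 15473.5599
r = 10029 / 15473.5599 ≈ 0.648

0.648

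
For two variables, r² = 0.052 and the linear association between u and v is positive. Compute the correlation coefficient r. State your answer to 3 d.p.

|r| = √0.052 = 0.228
The association is positive, so r = 0.228.

0.228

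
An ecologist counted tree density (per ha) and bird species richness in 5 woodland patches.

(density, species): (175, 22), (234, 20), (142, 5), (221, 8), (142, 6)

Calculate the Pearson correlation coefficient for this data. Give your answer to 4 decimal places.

0.5042

n = 5, Σx = 914, Σy = 61, Σx² = 174550, Σy² = 1009, Σxy = 11860
nΣxy − ΣxΣy = 59300 − 55754 = 3546
nΣx² − (Σx)² = 872750 − 835396 = 37354; nΣy² − (Σy)² = 5045 − 3721 = 1324
r = 3546 / √(37354 × 1324) = 3546 / 7032.5455 ≈ 0.5042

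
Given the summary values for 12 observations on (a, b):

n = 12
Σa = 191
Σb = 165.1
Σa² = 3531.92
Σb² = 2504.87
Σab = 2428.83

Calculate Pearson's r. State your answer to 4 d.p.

-0.5874

r = (nΣab − ΣaΣb) / √[(nΣa² − (Σa)²)(nΣb² − (Σb)²)]
Numerator: 12×2428.83 − 191×165.1 = -2388.14
Denominator: √[(42383.04 − 36481)(30058.44 − 27258.01)] = √[5902.04 × 2800.43] = 4065.4950
r = -2388.14 / 4065.4950 ≈ -0.5874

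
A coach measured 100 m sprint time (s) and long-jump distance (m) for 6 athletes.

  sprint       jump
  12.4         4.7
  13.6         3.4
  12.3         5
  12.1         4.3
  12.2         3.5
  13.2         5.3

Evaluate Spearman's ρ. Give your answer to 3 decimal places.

0.029

Rank sprint: 4, 6, 3, 1, 2, 5
Rank jump: 4, 1, 5, 3, 2, 6
d = rank(sprint) − rank(jump): 0, 5, -2, -2, 0, -1; Σd² = 34
ρ = 1 − 6Σd² / [n(n²−1)] = 1 − 6×34 / (6×35) = 1 − 204/210 ≈ 0.029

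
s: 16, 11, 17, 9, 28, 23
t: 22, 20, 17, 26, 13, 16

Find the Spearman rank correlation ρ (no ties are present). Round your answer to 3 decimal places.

Rank s: 3, 2, 4, 1, 6, 5
Rank t: 5, 4, 3, 6, 1, 2
d = rank(s) − rank(t): -2, -2, 1, -5, 5, 3; Σd² = 68
ρ = 1 − 6Σd² / [n(n²−1)] = 1 − 6×68 / (6×35) = 1 − 408/210 ≈ -0.943

-0.943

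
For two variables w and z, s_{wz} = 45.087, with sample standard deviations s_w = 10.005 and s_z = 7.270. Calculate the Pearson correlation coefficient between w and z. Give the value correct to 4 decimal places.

0.6199

r = Cov(w,z) / (s_w · s_z) = 45.087 / (10.005 × 7.270)
  = 45.087 / 72.7364 ≈ 0.6199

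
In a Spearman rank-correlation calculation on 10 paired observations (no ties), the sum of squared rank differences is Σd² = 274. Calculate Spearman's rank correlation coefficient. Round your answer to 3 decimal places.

-0.661

ρ = 1 − 6Σd² / [n(n²−1)] = 1 − 6×274 / (10×99)
  = 1 − 1644/990 = 1 − 1.6606 ≈ -0.661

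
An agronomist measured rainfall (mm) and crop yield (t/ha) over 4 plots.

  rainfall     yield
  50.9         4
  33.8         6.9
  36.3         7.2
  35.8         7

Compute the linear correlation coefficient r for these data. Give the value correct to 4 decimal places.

-0.9775

n = 4, Σx = 156.8, Σy = 25.1, Σx² = 6332.58, Σy² = 164.45, Σxy = 948.78
nΣxy − ΣxΣy = 3795.12 − 3935.68 = -140.56
nΣx² − (Σx)² = 25330.32 − 24586.24 = 744.08; nΣy² − (Σy)² = 657.8 − 630.01 = 27.79
r = -140.56 / √(744.08 × 27.79) = -140.56 / 143.7984 ≈ -0.9775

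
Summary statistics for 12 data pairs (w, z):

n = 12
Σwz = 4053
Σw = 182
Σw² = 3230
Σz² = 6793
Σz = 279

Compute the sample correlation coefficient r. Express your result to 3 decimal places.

-0.471

r = (nΣwz − ΣwΣz) / √[(nΣw² − (Σw)²)(nΣz² − (Σz)²)]
Numerator: 12×4053 − 182×279 = -2142
Denominator: √[(38760 − 33124)(81516 − 77841)] = √[5636 × 3675] = 4551.0768
r = -2142 / 4551.0768 ≈ -0.471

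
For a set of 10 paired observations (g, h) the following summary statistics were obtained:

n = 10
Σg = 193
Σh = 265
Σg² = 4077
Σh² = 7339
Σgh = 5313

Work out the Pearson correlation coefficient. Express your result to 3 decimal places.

0.595

r = (nΣgh − ΣgΣh) / √[(nΣg² − (Σg)²)(nΣh² − (Σh)²)]
Numerator: 10×5313 − 193×265 = 1985
Denominator: √[(40770 − 37249)(73390 − 70225)] = √[3521 × 3165] = 3338.2578
r = 1985 / 3338.2578 ≈ 0.595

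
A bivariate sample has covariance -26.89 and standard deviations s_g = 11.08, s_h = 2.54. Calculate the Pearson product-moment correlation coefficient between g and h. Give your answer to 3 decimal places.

r = Cov(g,h) / (s_g · s_h) = -26.89 / (11.08 × 2.54)
  = -26.89 / 28.1432 ≈ -0.955

-0.955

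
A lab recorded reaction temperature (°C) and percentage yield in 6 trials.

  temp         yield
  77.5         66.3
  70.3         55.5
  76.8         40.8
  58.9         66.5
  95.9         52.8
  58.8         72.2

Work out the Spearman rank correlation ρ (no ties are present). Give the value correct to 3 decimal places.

Rank temp: 5, 3, 4, 2, 6, 1
Rank yield: 4, 3, 1, 5, 2, 6
d = rank(temp) − rank(yield): 1, 0, 3, -3, 4, -5; Σd² = 60
ρ = 1 − 6Σd² / [n(n²−1)] = 1 − 6×60 / (6×35) = 1 − 360/210 ≈ -0.714

-0.714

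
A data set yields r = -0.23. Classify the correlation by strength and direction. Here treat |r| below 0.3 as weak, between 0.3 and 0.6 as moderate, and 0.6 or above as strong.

weak negative

r = -0.23 < 0 so the relationship is negative.
|r| = 0.23, which falls in the weak range.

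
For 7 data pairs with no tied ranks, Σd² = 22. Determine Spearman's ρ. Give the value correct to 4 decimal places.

0.6071

ρ = 1 − 6Σd² / [n(n²−1)] = 1 − 6×22 / (7×48)
  = 1 − 132/336 = 1 − 0.39286 ≈ 0.6071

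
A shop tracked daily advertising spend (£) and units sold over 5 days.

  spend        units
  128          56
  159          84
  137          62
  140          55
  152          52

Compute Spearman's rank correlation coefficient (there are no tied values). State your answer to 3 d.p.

0.100

Rank spend: 1, 5, 2, 3, 4
Rank units: 3, 5, 4, 2, 1
d = rank(spend) − rank(units): -2, 0, -2, 1, 3; Σd² = 18
ρ = 1 − 6Σd² / [n(n²−1)] = 1 − 6×18 / (5×24) = 1 − 108/120 ≈ 0.100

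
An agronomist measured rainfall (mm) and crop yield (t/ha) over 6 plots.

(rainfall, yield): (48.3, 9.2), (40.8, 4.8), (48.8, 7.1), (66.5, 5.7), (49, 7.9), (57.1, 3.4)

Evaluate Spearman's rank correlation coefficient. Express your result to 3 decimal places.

-0.257

Rank rainfall: 2, 1, 3, 6, 4, 5
Rank yield: 6, 2, 4, 3, 5, 1
d = rank(rainfall) − rank(yield): -4, -1, -1, 3, -1, 4; Σd² = 44
ρ = 1 − 6Σd² / [n(n²−1)] = 1 − 6×44 / (6×35) = 1 − 264/210 ≈ -0.257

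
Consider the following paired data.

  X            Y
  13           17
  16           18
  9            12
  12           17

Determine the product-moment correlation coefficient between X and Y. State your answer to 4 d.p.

0.8954

n = 4, ΣX = 50, ΣY = 64, ΣX² = 650, ΣY² = 1046, ΣXY = 821
nΣXY − ΣXΣY = 3284 − 3200 = 84
nΣX² − (ΣX)² = 2600 − 2500 = 100; nΣY² − (ΣY)² = 4184 − 4096 = 88
r = 84 / √(100 × 88) = 84 / 93.8083 ≈ 0.8954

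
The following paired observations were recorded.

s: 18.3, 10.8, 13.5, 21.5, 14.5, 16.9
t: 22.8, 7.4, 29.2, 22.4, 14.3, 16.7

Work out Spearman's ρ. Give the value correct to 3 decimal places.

Rank s: 5, 1, 2, 6, 3, 4
Rank t: 5, 1, 6, 4, 2, 3
d = rank(s) − rank(t): 0, 0, -4, 2, 1, 1; Σd² = 22
ρ = 1 − 6Σd² / [n(n²−1)] = 1 − 6×22 / (6×35) = 1 − 132/210 ≈ 0.371

0.371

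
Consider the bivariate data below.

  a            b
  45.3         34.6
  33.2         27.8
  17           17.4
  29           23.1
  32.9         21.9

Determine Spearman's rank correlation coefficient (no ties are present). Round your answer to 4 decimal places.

0.9000

Rank a: 5, 4, 1, 2, 3
Rank b: 5, 4, 1, 3, 2
d = rank(a) − rank(b): 0, 0, 0, -1, 1; Σd² = 2
ρ = 1 − 6Σd² / [n(n²−1)] = 1 − 6×2 / (5×24) = 1 − 12/120 ≈ 0.9000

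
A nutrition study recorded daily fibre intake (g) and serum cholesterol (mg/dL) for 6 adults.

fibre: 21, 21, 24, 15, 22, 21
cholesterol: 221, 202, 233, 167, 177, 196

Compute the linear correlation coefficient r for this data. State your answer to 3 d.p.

0.720

n = 6, Σx = 124, Σy = 1196, Σx² = 2608, Σy² = 241568, Σxy = 24990
nΣxy − ΣxΣy = 149940 − 148304 = 1636
nΣx² − (Σx)² = 15648 − 15376 = 272; nΣy² − (Σy)² = 1449408 − 1430416 = 18992
r = 1636 / √(272 × 18992) = 1636 / 2272.8449 ≈ 0.720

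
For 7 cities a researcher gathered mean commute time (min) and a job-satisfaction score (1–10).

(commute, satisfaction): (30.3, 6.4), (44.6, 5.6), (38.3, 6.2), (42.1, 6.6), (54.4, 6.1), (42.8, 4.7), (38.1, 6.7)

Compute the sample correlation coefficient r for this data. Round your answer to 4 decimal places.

n = 7, Σx = 290.6, Σy = 42.3, Σx² = 12389.36, Σy² = 258.51, Σxy = 1747.27
nΣxy − ΣxΣy = 12230.89 − 12292.38 = -61.49
nΣx² − (Σx)² = 86725.52 − 84448.36 = 2277.16; nΣy² − (Σy)² = 1809.57 − 1789.29 = 20.28
r = -61.49 / √(2277.16 × 20.28) = -61.49 / 214.8972 ≈ -0.2861

-0.2861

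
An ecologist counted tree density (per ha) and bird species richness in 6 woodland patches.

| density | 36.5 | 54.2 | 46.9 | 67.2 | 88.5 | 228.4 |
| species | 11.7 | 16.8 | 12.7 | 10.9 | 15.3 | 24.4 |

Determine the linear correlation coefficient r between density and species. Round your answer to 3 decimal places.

n = 6, Σx = 521.7, Σy = 91.8, Σx² = 70984.15, Σy² = 1528.68, Σxy = 9592.73
nΣxy − ΣxΣy = 57556.38 − 47892.06 = 9664.32
nΣx² − (Σx)² = 425904.9 − 272170.89 = 153734.01; nΣy² − (Σy)² = 9172.08 − 8427.24 = 744.84
r = 9664.32 / √(153734.01 × 744.84) = 9664.32 / 10700.8056 ≈ 0.903

0.903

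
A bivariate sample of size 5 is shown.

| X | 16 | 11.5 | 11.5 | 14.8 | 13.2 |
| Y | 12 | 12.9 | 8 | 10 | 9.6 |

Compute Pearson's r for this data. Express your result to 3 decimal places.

0.228

n = 5, ΣX = 67, ΣY = 52.5, ΣX² = 913.78, ΣY² = 566.57, ΣXY = 707.07
nΣXY − ΣXΣY = 3535.35 − 3517.5 = 17.85
nΣX² − (ΣX)² = 4568.9 − 4489 = 79.9; nΣY² − (ΣY)² = 2832.85 − 2756.25 = 76.6
r = 17.85 / √(79.9 × 76.6) = 17.85 / 78.2326 ≈ 0.228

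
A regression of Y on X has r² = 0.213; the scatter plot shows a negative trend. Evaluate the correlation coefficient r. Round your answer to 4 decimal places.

-0.4615

|r| = √0.213 = 0.4615
The association is negative, so r = −0.4615.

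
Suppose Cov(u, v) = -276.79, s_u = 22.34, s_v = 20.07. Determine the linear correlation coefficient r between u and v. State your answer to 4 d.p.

-0.6173

r = Cov(u,v) / (s_u · s_v) = -276.79 / (22.34 × 20.07)
  = -276.79 / 448.3638 ≈ -0.6173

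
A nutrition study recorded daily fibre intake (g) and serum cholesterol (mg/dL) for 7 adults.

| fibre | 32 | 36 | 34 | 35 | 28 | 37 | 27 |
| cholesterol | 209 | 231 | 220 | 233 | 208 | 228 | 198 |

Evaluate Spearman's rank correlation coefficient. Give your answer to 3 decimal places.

0.857

Rank fibre: 3, 6, 4, 5, 2, 7, 1
Rank cholesterol: 3, 6, 4, 7, 2, 5, 1
d = rank(fibre) − rank(cholesterol): 0, 0, 0, -2, 0, 2, 0; Σd² = 8
ρ = 1 − 6Σd² / [n(n²−1)] = 1 − 6×8 / (7×48) = 1 − 48/336 ≈ 0.857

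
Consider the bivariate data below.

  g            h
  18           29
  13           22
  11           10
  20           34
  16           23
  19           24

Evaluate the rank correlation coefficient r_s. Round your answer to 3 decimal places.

Rank g: 4, 2, 1, 6, 3, 5
Rank h: 5, 2, 1, 6, 3, 4
d = rank(g) − rank(h): -1, 0, 0, 0, 0, 1; Σd² = 2
ρ = 1 − 6Σd² / [n(n²−1)] = 1 − 6×2 / (6×35) = 1 − 12/210 ≈ 0.943

0.943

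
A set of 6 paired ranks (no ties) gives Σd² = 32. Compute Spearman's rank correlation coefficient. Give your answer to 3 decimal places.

0.086

ρ = 1 − 6Σd² / [n(n²−1)] = 1 − 6×32 / (6×35)
  = 1 − 192/210 = 1 − 0.9143 ≈ 0.086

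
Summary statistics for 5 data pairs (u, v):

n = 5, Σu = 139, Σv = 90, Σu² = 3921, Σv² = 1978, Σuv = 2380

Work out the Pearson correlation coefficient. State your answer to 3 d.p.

-0.856

r = (nΣuv − ΣuΣv) / √[(nΣu² − (Σu)²)(nΣv² − (Σv)²)]
Numerator: 5×2380 − 139×90 = -610
Denominator: √[(19605 − 19321)(9890 − 8100)] = √[284 × 1790] = 712.9937
r = -610 / 712.9937 ≈ -0.856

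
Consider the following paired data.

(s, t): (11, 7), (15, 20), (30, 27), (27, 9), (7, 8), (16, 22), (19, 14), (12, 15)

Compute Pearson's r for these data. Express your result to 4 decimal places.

n = 8, Σs = 137, Σt = 122, Σs² = 2785, Σt² = 2228, Σst = 2284
nΣst − ΣsΣt = 18272 − 16714 = 1558
nΣs² − (Σs)² = 22280 − 18769 = 3511; nΣt² − (Σt)² = 17824 − 14884 = 2940
r = 1558 / √(3511 × 2940) = 1558 / 3212.8399 ≈ 0.4849

0.4849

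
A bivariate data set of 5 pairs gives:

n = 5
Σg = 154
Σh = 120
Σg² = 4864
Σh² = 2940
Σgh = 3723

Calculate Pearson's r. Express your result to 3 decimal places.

r = (nΣgh − ΣgΣh) / √[(nΣg² − (Σg)²)(nΣh² − (Σh)²)]
Numerator: 5×3723 − 154×120 = 135
Denominator: √[(24320 − 23716)(14700 − 14400)] = √[604 × 300] = 425.6759
r = 135 / 425.6759 ≈ 0.317

0.317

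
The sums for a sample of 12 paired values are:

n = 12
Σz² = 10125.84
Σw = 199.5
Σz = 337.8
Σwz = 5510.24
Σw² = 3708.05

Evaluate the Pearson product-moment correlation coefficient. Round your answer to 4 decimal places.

r = (nΣwz − ΣwΣz) / √[(nΣw² − (Σw)²)(nΣz² − (Σz)²)]
Numerator: 12×5510.24 − 199.5×337.8 = -1268.22
Denominator: √[(44496.6 − 39800.25)(121510.08 − 114108.84)] = √[4696.35 × 7401.24] = 5895.6606
r = -1268.22 / 5895.6606 ≈ -0.2151

-0.2151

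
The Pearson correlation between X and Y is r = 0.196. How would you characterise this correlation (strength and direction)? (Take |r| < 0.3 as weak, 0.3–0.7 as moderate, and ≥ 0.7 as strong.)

r = 0.196 > 0 so the relationship is positive.
|r| = 0.196, which falls in the weak range.

weak positive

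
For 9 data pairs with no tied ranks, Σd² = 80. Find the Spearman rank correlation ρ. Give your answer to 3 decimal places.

ρ = 1 − 6Σd² / [n(n²−1)] = 1 − 6×80 / (9×80)
  = 1 − 480/720 = 1 − 0.6667 ≈ 0.333

0.333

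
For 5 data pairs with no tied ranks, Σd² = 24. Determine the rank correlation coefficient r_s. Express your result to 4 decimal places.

-0.2000

ρ = 1 − 6Σd² / [n(n²−1)] = 1 − 6×24 / (5×24)
  = 1 − 144/120 = 1 − 1.20000 ≈ -0.2000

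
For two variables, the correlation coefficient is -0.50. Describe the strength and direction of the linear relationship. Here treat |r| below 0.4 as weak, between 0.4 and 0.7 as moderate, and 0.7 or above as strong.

r = -0.50 < 0 so the relationship is negative.
|r| = 0.50, which falls in the moderate range.

moderate negative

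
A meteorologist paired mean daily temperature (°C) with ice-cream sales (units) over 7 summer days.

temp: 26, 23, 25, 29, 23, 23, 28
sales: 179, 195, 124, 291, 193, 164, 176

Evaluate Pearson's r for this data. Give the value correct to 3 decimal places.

n = 7, Σx = 177, Σy = 1322, Σx² = 4513, Σy² = 265244, Σxy = 33817
nΣxy − ΣxΣy = 236719 − 233994 = 2725
nΣx² − (Σx)² = 31591 − 31329 = 262; nΣy² − (Σy)² = 1856708 − 1747684 = 109024
r = 2725 / √(262 × 109024) = 2725 / 5344.5569 ≈ 0.510

0.510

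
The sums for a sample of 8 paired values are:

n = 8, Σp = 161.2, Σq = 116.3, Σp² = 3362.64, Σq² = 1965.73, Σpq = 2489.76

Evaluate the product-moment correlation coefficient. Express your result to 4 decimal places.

r = (nΣpq − ΣpΣq) / √[(nΣp² − (Σp)²)(nΣq² − (Σq)²)]
Numerator: 8×2489.76 − 161.2×116.3 = 1170.52
Denominator: √[(26901.12 − 25985.44)(15725.84 − 13525.69)] = √[915.68 × 2200.15] = 1419.3778
r = 1170.52 / 1419.3778 ≈ 0.8247

0.8247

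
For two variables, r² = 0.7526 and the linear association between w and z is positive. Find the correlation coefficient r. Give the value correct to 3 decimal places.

0.868

|r| = √0.7526 = 0.868
The association is positive, so r = 0.868.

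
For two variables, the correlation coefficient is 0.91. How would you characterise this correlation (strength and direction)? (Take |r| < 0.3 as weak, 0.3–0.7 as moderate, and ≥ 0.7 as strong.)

strong positive

r = 0.91 > 0 so the relationship is positive.
|r| = 0.91, which falls in the strong range.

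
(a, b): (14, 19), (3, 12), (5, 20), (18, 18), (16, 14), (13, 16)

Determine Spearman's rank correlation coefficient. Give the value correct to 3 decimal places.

Rank a: 4, 1, 2, 6, 5, 3
Rank b: 5, 1, 6, 4, 2, 3
d = rank(a) − rank(b): -1, 0, -4, 2, 3, 0; Σd² = 30
ρ = 1 − 6Σd² / [n(n²−1)] = 1 − 6×30 / (6×35) = 1 − 180/210 ≈ 0.143

0.143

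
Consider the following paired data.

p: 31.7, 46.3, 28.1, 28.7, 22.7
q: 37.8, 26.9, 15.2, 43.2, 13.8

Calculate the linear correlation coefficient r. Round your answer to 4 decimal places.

n = 5, Σp = 157.5, Σq = 136.9, Σp² = 5277.17, Σq² = 4440.17, Σpq = 4423.95
nΣpq − ΣpΣq = 22119.75 − 21561.75 = 558
nΣp² − (Σp)² = 26385.85 − 24806.25 = 1579.6; nΣq² − (Σq)² = 22200.85 − 18741.61 = 3459.24
r = 558 / √(1579.6 × 3459.24) = 558 / 2337.5661 ≈ 0.2387

0.2387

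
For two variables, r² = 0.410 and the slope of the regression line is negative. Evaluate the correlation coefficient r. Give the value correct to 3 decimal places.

-0.640

|r| = √0.410 = 0.640
The association is negative, so r = −0.640.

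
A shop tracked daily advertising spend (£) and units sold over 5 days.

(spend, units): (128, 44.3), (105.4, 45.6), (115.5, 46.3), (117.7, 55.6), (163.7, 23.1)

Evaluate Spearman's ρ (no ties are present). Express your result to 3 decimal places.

-0.600

Rank spend: 4, 1, 2, 3, 5
Rank units: 2, 3, 4, 5, 1
d = rank(spend) − rank(units): 2, -2, -2, -2, 4; Σd² = 32
ρ = 1 − 6Σd² / [n(n²−1)] = 1 − 6×32 / (5×24) = 1 − 192/120 ≈ -0.600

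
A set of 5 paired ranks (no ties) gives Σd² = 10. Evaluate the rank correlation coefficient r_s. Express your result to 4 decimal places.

ρ = 1 − 6Σd² / [n(n²−1)] = 1 − 6×10 / (5×24)
  = 1 − 60/120 = 1 − 0.50000 ≈ 0.5000

0.5000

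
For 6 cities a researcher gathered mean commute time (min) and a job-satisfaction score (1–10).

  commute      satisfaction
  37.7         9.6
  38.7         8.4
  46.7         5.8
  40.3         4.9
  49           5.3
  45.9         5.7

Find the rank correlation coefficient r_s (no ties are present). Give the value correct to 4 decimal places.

Rank commute: 1, 2, 5, 3, 6, 4
Rank satisfaction: 6, 5, 4, 1, 2, 3
d = rank(commute) − rank(satisfaction): -5, -3, 1, 2, 4, 1; Σd² = 56
ρ = 1 − 6Σd² / [n(n²−1)] = 1 − 6×56 / (6×35) = 1 − 336/210 ≈ -0.6000

-0.6000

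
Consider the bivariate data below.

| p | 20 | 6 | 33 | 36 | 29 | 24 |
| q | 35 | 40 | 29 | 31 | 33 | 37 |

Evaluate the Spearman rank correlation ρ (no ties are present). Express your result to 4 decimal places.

-0.8857

Rank p: 2, 1, 5, 6, 4, 3
Rank q: 4, 6, 1, 2, 3, 5
d = rank(p) − rank(q): -2, -5, 4, 4, 1, -2; Σd² = 66
ρ = 1 − 6Σd² / [n(n²−1)] = 1 − 6×66 / (6×35) = 1 − 396/210 ≈ -0.8857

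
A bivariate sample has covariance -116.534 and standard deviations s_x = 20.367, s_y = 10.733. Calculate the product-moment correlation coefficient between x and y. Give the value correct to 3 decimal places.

-0.533

r = Cov(x,y) / (s_x · s_y) = -116.534 / (20.367 × 10.733)
  = -116.534 / 218.5990 ≈ -0.533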